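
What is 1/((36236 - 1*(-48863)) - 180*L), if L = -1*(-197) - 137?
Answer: 1/74299 ≈ 1.3459e-5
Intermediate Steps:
L = 60 (L = 197 - 137 = 60)
1/((36236 - 1*(-48863)) - 180*L) = 1/((36236 - 1*(-48863)) - 180*60) = 1/((36236 + 48863) - 10800) = 1/(85099 - 10800) = 1/74299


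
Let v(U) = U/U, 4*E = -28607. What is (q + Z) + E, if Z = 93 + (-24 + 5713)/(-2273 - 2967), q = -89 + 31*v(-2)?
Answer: -37297459/5240 ≈ -7117.8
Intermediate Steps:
E = -28607/4 (E = (¼)*(-28607) = -28607/4 ≈ -7151.8)
v(U) = 1
q = -58 (q = -89 + 31*1 = -89 + 31 = -58)
Z = 481631/5240 (Z = 93 + 5689/(-5240) = 93 + 5689*(-1/5240) = 93 - 5689/5240 = 481631/5240 ≈ 91.914)
(q + Z) + E = (-58 + 481631/5240) - 28607/4 = 177711/5240 - 28607/4 = -37297459/5240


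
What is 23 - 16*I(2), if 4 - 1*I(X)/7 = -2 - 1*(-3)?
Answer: -313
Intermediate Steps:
I(X) = 21 (I(X) = 28 - 7*(-2 - 1*(-3)) = 28 - 7*(-2 + 3) = 28 - 7*1 = 28 - 7 = 21)
23 - 16*I(2) = 23 - 16*21 = 23 - 336 = -313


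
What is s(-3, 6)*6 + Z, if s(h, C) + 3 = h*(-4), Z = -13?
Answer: 41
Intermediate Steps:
s(h, C) = -3 - 4*h (s(h, C) = -3 + h*(-4) = -3 - 4*h)
s(-3, 6)*6 + Z = (-3 - 4*(-3))*6 - 13 = (-3 + 12)*6 - 13 = 9*6 - 13 = 54 - 13 = 41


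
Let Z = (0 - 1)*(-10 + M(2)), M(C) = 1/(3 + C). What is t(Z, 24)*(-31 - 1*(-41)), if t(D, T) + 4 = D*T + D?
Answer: 2410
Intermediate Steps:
Z = 49/5 (Z = (0 - 1)*(-10 + 1/(3 + 2)) = -(-10 + 1/5) = -(-10 + ⅕) = -1*(-49/5) = 49/5 ≈ 9.8000)
t(D, T) = -4 + D + D*T (t(D, T) = -4 + (D*T + D) = -4 + (D + D*T) = -4 + D + D*T)
t(Z, 24)*(-31 - 1*(-41)) = (-4 + 49/5 + (49/5)*24)*(-31 - 1*(-41)) = (-4 + 49/5 + 1176/5)*(-31 + 41) = 241*10 = 2410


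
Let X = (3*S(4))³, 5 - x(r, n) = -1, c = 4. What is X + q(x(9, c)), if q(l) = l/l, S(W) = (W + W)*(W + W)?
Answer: 7077889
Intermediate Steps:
x(r, n) = 6 (x(r, n) = 5 - 1*(-1) = 5 + 1 = 6)
S(W) = 4*W² (S(W) = (2*W)*(2*W) = 4*W²)
X = 7077888 (X = (3*(4*4²))³ = (3*(4*16))³ = (3*64)³ = 192³ = 7077888)
q(l) = 1
X + q(x(9, c)) = 7077888 + 1 = 7077889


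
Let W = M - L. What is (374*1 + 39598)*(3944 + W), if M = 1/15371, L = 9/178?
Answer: 215664843080046/1368019 ≈ 1.5765e+8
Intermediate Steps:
L = 9/178 (L = 9*(1/178) = 9/178 ≈ 0.050562)
M = 1/15371 ≈ 6.5058e-5
W = -138161/2736038 (W = 1/15371 - 1*9/178 = 1/15371 - 9/178 = -138161/2736038 ≈ -0.050497)
(374*1 + 39598)*(3944 + W) = (374*1 + 39598)*(3944 - 138161/2736038) = (374 + 39598)*(10790795711/2736038) = 39972*(10790795711/2736038) = 215664843080046/1368019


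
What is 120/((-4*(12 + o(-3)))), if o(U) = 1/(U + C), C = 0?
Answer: -18/7 ≈ -2.5714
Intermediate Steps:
o(U) = 1/U (o(U) = 1/(U + 0) = 1/U)
120/((-4*(12 + o(-3)))) = 120/((-4*(12 + 1/(-3)))) = 120/((-4*(12 - ⅓))) = 120/((-4*35/3)) = 120/(-140/3) = 120*(-3/140) = -18/7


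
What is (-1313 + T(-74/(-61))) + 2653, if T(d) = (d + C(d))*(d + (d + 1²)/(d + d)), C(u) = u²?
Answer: 610899325/453962 ≈ 1345.7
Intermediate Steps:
T(d) = (d + d²)*(d + (1 + d)/(2*d)) (T(d) = (d + d²)*(d + (d + 1²)/(d + d)) = (d + d²)*(d + (d + 1)/((2*d))) = (d + d²)*(d + (1 + d)*(1/(2*d))) = (d + d²)*(d + (1 + d)/(2*d)))
(-1313 + T(-74/(-61))) + 2653 = (-1313 + (½ - 74/(-61) + (-74/(-61))³ + 3*(-74/(-61))²/2)) + 2653 = (-1313 + (½ - 74*(-1/61) + (-74*(-1/61))³ + 3*(-74*(-1/61))²/2)) + 2653 = (-1313 + (½ + 74/61 + (74/61)³ + 3*(74/61)²/2)) + 2653 = (-1313 + (½ + 74/61 + 405224/226981 + (3/2)*(5476/3721))) + 2653 = (-1313 + (½ + 74/61 + 405224/226981 + 8214/3721)) + 2653 = (-1313 + 2590245/453962) + 2653 = -593461861/453962 + 2653 = 610899325/453962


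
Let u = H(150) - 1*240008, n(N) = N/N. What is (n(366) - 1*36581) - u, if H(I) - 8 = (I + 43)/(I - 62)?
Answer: 17900767/88 ≈ 2.0342e+5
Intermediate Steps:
H(I) = 8 + (43 + I)/(-62 + I) (H(I) = 8 + (I + 43)/(I - 62) = 8 + (43 + I)/(-62 + I))
n(N) = 1
u = -21119807/88 (u = 3*(-151 + 3*150)/(-62 + 150) - 1*240008 = 3*(-151 + 450)/88 - 240008 = 3*(1/88)*299 - 240008 = 897/88 - 240008 = -21119807/88 ≈ -2.4000e+5)
(n(366) - 1*36581) - u = (1 - 1*36581) - 1*(-21119807/88) = (1 - 36581) + 21119807/88 = -36580 + 21119807/88 = 17900767/88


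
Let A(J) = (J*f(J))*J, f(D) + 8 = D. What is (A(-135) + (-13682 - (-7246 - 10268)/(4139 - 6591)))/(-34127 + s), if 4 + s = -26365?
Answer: 169050181/3903584 ≈ 43.306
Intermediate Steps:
s = -26369 (s = -4 - 26365 = -26369)
f(D) = -8 + D
A(J) = J**2*(-8 + J) (A(J) = (J*(-8 + J))*J = J**2*(-8 + J))
(A(-135) + (-13682 - (-7246 - 10268)/(4139 - 6591)))/(-34127 + s) = ((-135)**2*(-8 - 135) + (-13682 - (-7246 - 10268)/(4139 - 6591)))/(-34127 - 26369) = (18225*(-143) + (-13682 - (-17514)/(-2452)))/(-60496) = (-2606175 + (-13682 - (-17514)*(-1)/2452))*(-1/60496) = (-2606175 + (-13682 - 1*8757/1226))*(-1/60496) = (-2606175 + (-13682 - 8757/1226))*(-1/60496) = (-2606175 - 16782889/1226)*(-1/60496) = -3211953439/1226*(-1/60496) = 169050181/3903584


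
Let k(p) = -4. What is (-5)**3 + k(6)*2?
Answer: -133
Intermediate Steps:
(-5)**3 + k(6)*2 = (-5)**3 - 4*2 = -125 - 8 = -133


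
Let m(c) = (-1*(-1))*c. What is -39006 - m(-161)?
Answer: -38845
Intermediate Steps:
m(c) = c (m(c) = 1*c = c)
-39006 - m(-161) = -39006 - 1*(-161) = -39006 + 161 = -38845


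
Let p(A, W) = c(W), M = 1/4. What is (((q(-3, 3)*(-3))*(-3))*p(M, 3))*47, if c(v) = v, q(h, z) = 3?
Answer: 3807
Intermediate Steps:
M = ¼ ≈ 0.25000
p(A, W) = W
(((q(-3, 3)*(-3))*(-3))*p(M, 3))*47 = (((3*(-3))*(-3))*3)*47 = (-9*(-3)*3)*47 = (27*3)*47 = 81*47 = 3807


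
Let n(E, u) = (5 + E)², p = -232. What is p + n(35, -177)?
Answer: 1368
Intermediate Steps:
p + n(35, -177) = -232 + (5 + 35)² = -232 + 40² = -232 + 1600 = 1368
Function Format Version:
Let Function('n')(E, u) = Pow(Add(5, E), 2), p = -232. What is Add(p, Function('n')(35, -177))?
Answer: 1368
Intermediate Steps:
Add(p, Function('n')(35, -177)) = Add(-232, Pow(Add(5, 35), 2)) = Add(-232, Pow(40, 2)) = Add(-232, 1600) = 1368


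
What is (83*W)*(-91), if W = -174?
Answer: 1314222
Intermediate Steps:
(83*W)*(-91) = (83*(-174))*(-91) = -14442*(-91) = 1314222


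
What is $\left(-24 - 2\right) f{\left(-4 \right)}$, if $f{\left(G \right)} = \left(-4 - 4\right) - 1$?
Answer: $234$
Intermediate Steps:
$f{\left(G \right)} = -9$ ($f{\left(G \right)} = -8 - 1 = -9$)
$\left(-24 - 2\right) f{\left(-4 \right)} = \left(-24 - 2\right) \left(-9\right) = \left(-26\right) \left(-9\right) = 234$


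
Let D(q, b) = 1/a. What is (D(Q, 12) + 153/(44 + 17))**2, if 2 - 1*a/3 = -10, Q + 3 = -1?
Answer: 31013761/4822416 ≈ 6.4312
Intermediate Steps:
Q = -4 (Q = -3 - 1 = -4)
a = 36 (a = 6 - 3*(-10) = 6 + 30 = 36)
D(q, b) = 1/36
(D(Q, 12) + 153/(44 + 17))**2 = (1/36 + 153/(44 + 17))**2 = (1/36 + 153/61)**2 = (5569/2196)**2 = 31013761/4822416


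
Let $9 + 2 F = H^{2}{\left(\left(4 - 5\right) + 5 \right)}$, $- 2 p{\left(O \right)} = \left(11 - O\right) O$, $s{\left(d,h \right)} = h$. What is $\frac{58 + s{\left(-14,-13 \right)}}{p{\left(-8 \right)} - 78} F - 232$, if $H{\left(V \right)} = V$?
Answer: $- \frac{1243}{4} \approx -310.75$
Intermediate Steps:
$p{\left(O \right)} = - \frac{O \left(11 - O\right)}{2}$ ($p{\left(O \right)} = - \frac{\left(11 - O\right) O}{2} = - \frac{O \left(11 - O\right)}{2}$)
$F = \frac{7}{2}$ ($F = - \frac{9}{2} + \frac{\left(\left(4 - 5\right) + 5\right)^{2}}{2} = - \frac{9}{2} + \frac{\left(-1 + 5\right)^{2}}{2} = - \frac{9}{2} + \frac{4^{2}}{2} = - \frac{9}{2} + \frac{1}{2} \cdot 16 = - \frac{9}{2} + 8 = \frac{7}{2} \approx 3.5$)
$\frac{58 + s{\left(-14,-13 \right)}}{p{\left(-8 \right)} - 78} F - 232 = \frac{58 - 13}{\frac{1}{2} \left(-8\right) \left(-11 - 8\right) - 78} \cdot \frac{7}{2} - 232 = \frac{45}{\frac{1}{2} \left(-8\right) \left(-19\right) - 78} \cdot \frac{7}{2} - 232 = \frac{45}{76 - 78} \cdot \frac{7}{2} - 232 = \frac{45}{-2} \cdot \frac{7}{2} - 232 = 45 \left(- \frac{1}{2}\right) \frac{7}{2} - 232 = \left(- \frac{45}{2}\right) \frac{7}{2} - 232 = - \frac{315}{4} - 232 = - \frac{1243}{4}$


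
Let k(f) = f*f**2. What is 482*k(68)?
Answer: 151556224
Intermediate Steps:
k(f) = f**3
482*k(68) = 482*68**3 = 482*314432 = 151556224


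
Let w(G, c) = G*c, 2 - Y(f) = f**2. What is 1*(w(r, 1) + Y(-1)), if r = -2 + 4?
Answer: 3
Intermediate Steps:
r = 2
Y(f) = 2 - f**2
1*(w(r, 1) + Y(-1)) = 1*(2*1 + (2 - 1*(-1)**2)) = 1*(2 + (2 - 1*1)) = 1*(2 + (2 - 1)) = 1*(2 + 1) = 1*3 = 3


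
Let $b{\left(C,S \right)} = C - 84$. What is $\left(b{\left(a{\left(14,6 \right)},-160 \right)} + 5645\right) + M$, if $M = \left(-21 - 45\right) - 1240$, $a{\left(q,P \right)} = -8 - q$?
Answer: $4233$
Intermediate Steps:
$b{\left(C,S \right)} = -84 + C$
$M = -1306$ ($M = -66 - 1240 = -1306$)
$\left(b{\left(a{\left(14,6 \right)},-160 \right)} + 5645\right) + M = \left(\left(-84 - 22\right) + 5645\right) - 1306 = \left(-106 + 5645\right) - 1306 = 5539 - 1306 = 4233$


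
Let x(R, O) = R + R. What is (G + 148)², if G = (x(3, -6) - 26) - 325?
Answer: 38809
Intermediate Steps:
x(R, O) = 2*R
G = -345 (G = (2*3 - 26) - 325 = (6 - 26) - 325 = -20 - 325 = -345)
(G + 148)² = (-345 + 148)² = (-197)² = 38809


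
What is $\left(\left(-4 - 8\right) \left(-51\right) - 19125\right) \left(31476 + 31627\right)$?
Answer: $-1168225839$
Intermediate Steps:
$\left(\left(-4 - 8\right) \left(-51\right) - 19125\right) \left(31476 + 31627\right) = \left(\left(-12\right) \left(-51\right) - 19125\right) 63103 = \left(612 - 19125\right) 63103 = \left(-18513\right) 63103 = -1168225839$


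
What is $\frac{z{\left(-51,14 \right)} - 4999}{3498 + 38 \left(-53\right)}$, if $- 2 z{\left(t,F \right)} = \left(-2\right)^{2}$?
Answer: $- \frac{5001}{1484} \approx -3.3699$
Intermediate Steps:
$z{\left(t,F \right)} = -2$ ($z{\left(t,F \right)} = - \frac{\left(-2\right)^{2}}{2} = \left(- \frac{1}{2}\right) 4 = -2$)
$\frac{z{\left(-51,14 \right)} - 4999}{3498 + 38 \left(-53\right)} = \frac{-2 - 4999}{3498 + 38 \left(-53\right)} = - \frac{5001}{3498 - 2014} = - \frac{5001}{1484}$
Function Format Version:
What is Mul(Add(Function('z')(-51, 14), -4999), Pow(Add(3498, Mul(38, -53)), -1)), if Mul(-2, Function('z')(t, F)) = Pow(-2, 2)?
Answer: Rational(-5001, 1484) ≈ -3.3699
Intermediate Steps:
Function('z')(t, F) = -2 (Function('z')(t, F) = Mul(Rational(-1, 2), Pow(-2, 2)) = Mul(Rational(-1, 2), 4) = -2)
Mul(Add(Function('z')(-51, 14), -4999), Pow(Add(3498, Mul(38, -53)), -1)) = Mul(Add(-2, -4999), Pow(Add(3498, Mul(38, -53)), -1)) = Mul(-5001, Pow(Add(3498, -2014), -1)) = Mul(-5001, Pow(1484, -1)) = Mul(-5001, Rational(1, 1484)) = Rational(-5001, 1484)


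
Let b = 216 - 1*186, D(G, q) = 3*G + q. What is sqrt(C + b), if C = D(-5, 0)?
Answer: sqrt(15) ≈ 3.8730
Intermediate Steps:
D(G, q) = q + 3*G
C = -15 (C = 0 + 3*(-5) = 0 - 15 = -15)
b = 30 (b = 216 - 186 = 30)
sqrt(C + b) = sqrt(-15 + 30) = sqrt(15)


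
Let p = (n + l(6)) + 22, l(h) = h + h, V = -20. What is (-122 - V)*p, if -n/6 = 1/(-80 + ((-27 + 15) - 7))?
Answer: -38216/11 ≈ -3474.2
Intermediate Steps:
l(h) = 2*h
n = 2/33 (n = -6/(-80 + ((-27 + 15) - 7)) = -6/(-80 + (-12 - 7)) = -6/(-80 - 19) = -6/(-99) = -6*(-1/99) = 2/33 ≈ 0.060606)
p = 1124/33 (p = (2/33 + 2*6) + 22 = (2/33 + 12) + 22 = 398/33 + 22 = 1124/33 ≈ 34.061)
(-122 - V)*p = (-122 - 1*(-20))*(1124/33) = (-122 + 20)*(1124/33) = -102*1124/33 = -38216/11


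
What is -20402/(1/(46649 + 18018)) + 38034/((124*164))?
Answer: -13415009791495/10168 ≈ -1.3193e+9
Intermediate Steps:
-20402/(1/(46649 + 18018)) + 38034/((124*164)) = -20402/(1/64667) + 38034/20336 = -20402/1/64667 + 38034*(1/20336) = -20402*64667 + 19017/10168 = -1319336134 + 19017/10168 = -13415009791495/10168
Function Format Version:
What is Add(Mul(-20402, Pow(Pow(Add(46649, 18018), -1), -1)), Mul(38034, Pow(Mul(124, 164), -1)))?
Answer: Rational(-13415009791495, 10168) ≈ -1.3193e+9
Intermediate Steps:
Add(Mul(-20402, Pow(Pow(Add(46649, 18018), -1), -1)), Mul(38034, Pow(Mul(124, 164), -1))) = Add(Mul(-20402, Pow(Pow(64667, -1), -1)), Mul(38034, Pow(20336, -1))) = Add(Mul(-20402, Pow(Rational(1, 64667), -1)), Mul(38034, Rational(1, 20336))) = Add(Mul(-20402, 64667), Rational(19017, 10168)) = Add(-1319336134, Rational(19017, 10168)) = Rational(-13415009791495, 10168)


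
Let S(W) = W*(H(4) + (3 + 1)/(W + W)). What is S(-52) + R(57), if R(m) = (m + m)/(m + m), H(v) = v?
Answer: -205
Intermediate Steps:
R(m) = 1 (R(m) = (2*m)/((2*m)) = (2*m)*(1/(2*m)) = 1)
S(W) = W*(4 + 2/W) (S(W) = W*(4 + (3 + 1)/(W + W)) = W*(4 + 4/((2*W))) = W*(4 + 4*(1/(2*W))) = W*(4 + 2/W))
S(-52) + R(57) = (2 + 4*(-52)) + 1 = (2 - 208) + 1 = -206 + 1 = -205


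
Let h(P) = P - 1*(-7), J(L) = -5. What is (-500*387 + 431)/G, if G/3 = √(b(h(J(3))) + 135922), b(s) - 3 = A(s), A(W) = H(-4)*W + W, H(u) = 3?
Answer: -193069*√135933/407799 ≈ -174.55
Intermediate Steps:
h(P) = 7 + P (h(P) = P + 7 = 7 + P)
A(W) = 4*W (A(W) = 3*W + W = 4*W)
b(s) = 3 + 4*s
G = 3*√135933 (G = 3*√((3 + 4*(7 - 5)) + 135922) = 3*√((3 + 4*2) + 135922) = 3*√((3 + 8) + 135922) = 3*√(11 + 135922) = 3*√135933 ≈ 1106.1)
(-500*387 + 431)/G = (-500*387 + 431)/((3*√135933)) = (-193500 + 431)*(√135933/407799) = -193069*√135933/407799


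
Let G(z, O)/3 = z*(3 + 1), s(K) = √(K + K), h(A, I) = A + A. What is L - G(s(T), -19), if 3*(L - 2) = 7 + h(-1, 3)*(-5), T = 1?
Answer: 23/3 - 12*√2 ≈ -9.3039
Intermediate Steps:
h(A, I) = 2*A
L = 23/3 (L = 2 + (7 + (2*(-1))*(-5))/3 = 2 + (7 - 2*(-5))/3 = 2 + (7 + 10)/3 = 2 + (⅓)*17 = 2 + 17/3 = 23/3 ≈ 7.6667)
s(K) = √2*√K (s(K) = √(2*K) = √2*√K)
G(z, O) = 12*z (G(z, O) = 3*(z*(3 + 1)) = 3*(z*4) = 3*(4*z) = 12*z)
L - G(s(T), -19) = 23/3 - 12*√2*√1 = 23/3 - 12*√2*1 = 23/3 - 12*√2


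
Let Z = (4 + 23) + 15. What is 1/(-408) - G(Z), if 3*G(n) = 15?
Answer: -2041/408 ≈ -5.0024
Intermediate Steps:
Z = 42 (Z = 27 + 15 = 42)
G(n) = 5 (G(n) = (1/3)*15 = 5)
1/(-408) - G(Z) = 1/(-408) - 1*5 = -1/408 - 5 = -2041/408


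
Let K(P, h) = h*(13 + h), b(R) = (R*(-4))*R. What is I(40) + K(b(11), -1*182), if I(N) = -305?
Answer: 30453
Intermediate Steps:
b(R) = -4*R² (b(R) = (-4*R)*R = -4*R²)
I(40) + K(b(11), -1*182) = -305 + (-1*182)*(13 - 1*182) = -305 - 182*(13 - 182) = -305 - 182*(-169) = -305 + 30758 = 30453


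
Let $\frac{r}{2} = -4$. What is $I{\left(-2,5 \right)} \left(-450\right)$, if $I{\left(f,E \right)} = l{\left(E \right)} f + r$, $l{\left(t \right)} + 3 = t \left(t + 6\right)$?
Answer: $50400$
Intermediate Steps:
$r = -8$ ($r = 2 \left(-4\right) = -8$)
$l{\left(t \right)} = -3 + t \left(6 + t\right)$ ($l{\left(t \right)} = -3 + t \left(t + 6\right) = -3 + t \left(6 + t\right)$)
$I{\left(f,E \right)} = -8 + f \left(-3 + E^{2} + 6 E\right)$ ($I{\left(f,E \right)} = \left(-3 + E^{2} + 6 E\right) f - 8 = f \left(-3 + E^{2} + 6 E\right) - 8 = -8 + f \left(-3 + E^{2} + 6 E\right)$)
$I{\left(-2,5 \right)} \left(-450\right) = \left(-8 - 2 \left(-3 + 5^{2} + 6 \cdot 5\right)\right) \left(-450\right) = \left(-8 - 2 \left(-3 + 25 + 30\right)\right) \left(-450\right) = \left(-8 - 104\right) \left(-450\right) = \left(-112\right) \left(-450\right) = 50400$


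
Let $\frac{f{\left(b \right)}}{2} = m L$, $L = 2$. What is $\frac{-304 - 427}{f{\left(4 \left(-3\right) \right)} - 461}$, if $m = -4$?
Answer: $\frac{731}{477} \approx 1.5325$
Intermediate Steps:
$f{\left(b \right)} = -16$ ($f{\left(b \right)} = 2 \left(\left(-4\right) 2\right) = 2 \left(-8\right) = -16$)
$\frac{-304 - 427}{f{\left(4 \left(-3\right) \right)} - 461} = \frac{-304 - 427}{-16 - 461} = - \frac{731}{-477} = \left(-731\right) \left(- \frac{1}{477}\right) = \frac{731}{477}$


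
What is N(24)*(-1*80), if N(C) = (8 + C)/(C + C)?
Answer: -160/3 ≈ -53.333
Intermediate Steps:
N(C) = (8 + C)/(2*C) (N(C) = (8 + C)/((2*C)) = (8 + C)*(1/(2*C)) = (8 + C)/(2*C))
N(24)*(-1*80) = ((½)*(8 + 24)/24)*(-1*80) = ((½)*(1/24)*32)*(-80) = (⅔)*(-80) = -160/3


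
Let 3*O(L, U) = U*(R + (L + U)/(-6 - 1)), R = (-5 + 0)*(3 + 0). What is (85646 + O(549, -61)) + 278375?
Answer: 7680614/21 ≈ 3.6574e+5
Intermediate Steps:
R = -15 (R = -5*3 = -15)
O(L, U) = U*(-15 - L/7 - U/7)/3 (O(L, U) = (U*(-15 + (L + U)/(-6 - 1)))/3 = (U*(-15 + (L + U)/(-7)))/3 = (U*(-15 + (L + U)*(-1/7)))/3 = (U*(-15 + (-L/7 - U/7)))/3 = (U*(-15 - L/7 - U/7))/3 = U*(-15 - L/7 - U/7)/3)
(85646 + O(549, -61)) + 278375 = (85646 - 1/21*(-61)*(105 + 549 - 61)) + 278375 = (85646 - 1/21*(-61)*593) + 278375 = (85646 + 36173/21) + 278375 = 1834739/21 + 278375 = 7680614/21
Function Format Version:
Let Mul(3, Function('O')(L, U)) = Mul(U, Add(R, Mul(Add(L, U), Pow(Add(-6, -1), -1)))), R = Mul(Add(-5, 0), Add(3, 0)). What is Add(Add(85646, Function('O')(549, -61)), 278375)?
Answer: Rational(7680614, 21) ≈ 3.6574e+5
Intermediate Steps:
R = -15 (R = Mul(-5, 3) = -15)
Function('O')(L, U) = Mul(Rational(1, 3), U, Add(-15, Mul(Rational(-1, 7), L), Mul(Rational(-1, 7), U))) (Function('O')(L, U) = Mul(Rational(1, 3), Mul(U, Add(-15, Mul(Add(L, U), Pow(Add(-6, -1), -1))))) = Mul(Rational(1, 3), Mul(U, Add(-15, Mul(Add(L, U), Pow(-7, -1))))) = Mul(Rational(1, 3), Mul(U, Add(-15, Mul(Add(L, U), Rational(-1, 7))))) = Mul(Rational(1, 3), Mul(U, Add(-15, Add(Mul(Rational(-1, 7), L), Mul(Rational(-1, 7), U))))) = Mul(Rational(1, 3), Mul(U, Add(-15, Mul(Rational(-1, 7), L), Mul(Rational(-1, 7), U)))) = Mul(Rational(1, 3), U, Add(-15, Mul(Rational(-1, 7), L), Mul(Rational(-1, 7), U))))
Add(Add(85646, Function('O')(549, -61)), 278375) = Add(Add(85646, Mul(Rational(-1, 21), -61, Add(105, 549, -61))), 278375) = Add(Add(85646, Mul(Rational(-1, 21), -61, 593)), 278375) = Add(Add(85646, Rational(36173, 21)), 278375) = Add(Rational(1834739, 21), 278375) = Rational(7680614, 21)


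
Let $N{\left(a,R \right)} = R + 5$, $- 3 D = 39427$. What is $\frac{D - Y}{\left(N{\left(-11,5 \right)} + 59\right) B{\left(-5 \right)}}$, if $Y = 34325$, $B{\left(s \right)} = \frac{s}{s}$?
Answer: $- \frac{142402}{207} \approx -687.93$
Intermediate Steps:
$D = - \frac{39427}{3}$ ($D = \left(- \frac{1}{3}\right) 39427 = - \frac{39427}{3} \approx -13142.0$)
$B{\left(s \right)} = 1$
$N{\left(a,R \right)} = 5 + R$
$\frac{D - Y}{\left(N{\left(-11,5 \right)} + 59\right) B{\left(-5 \right)}} = \frac{- \frac{39427}{3} - 34325}{\left(\left(5 + 5\right) + 59\right) 1} = \frac{- \frac{39427}{3} - 34325}{\left(10 + 59\right) 1} = - \frac{142402}{3 \cdot 69 \cdot 1} = - \frac{142402}{3 \cdot 69} = \left(- \frac{142402}{3}\right) \frac{1}{69} = - \frac{142402}{207}$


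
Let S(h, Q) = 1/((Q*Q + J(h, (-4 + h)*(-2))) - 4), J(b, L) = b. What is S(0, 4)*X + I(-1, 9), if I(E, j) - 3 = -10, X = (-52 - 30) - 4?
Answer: -85/6 ≈ -14.167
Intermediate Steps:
X = -86 (X = -82 - 4 = -86)
I(E, j) = -7 (I(E, j) = 3 - 10 = -7)
S(h, Q) = 1/(-4 + h + Q²) (S(h, Q) = 1/((Q*Q + h) - 4) = 1/((Q² + h) - 4) = 1/((h + Q²) - 4) = 1/(-4 + h + Q²))
S(0, 4)*X + I(-1, 9) = -86/(-4 + 0 + 4²) - 7 = -86/(-4 + 0 + 16) - 7 = -86/12 - 7 = (1/12)*(-86) - 7 = -43/6 - 7 = -85/6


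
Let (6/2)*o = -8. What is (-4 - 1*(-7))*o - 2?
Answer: -10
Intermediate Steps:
o = -8/3 (o = (⅓)*(-8) = -8/3 ≈ -2.6667)
(-4 - 1*(-7))*o - 2 = (-4 - 1*(-7))*(-8/3) - 2 = (-4 + 7)*(-8/3) - 2 = 3*(-8/3) - 2 = -8 - 2 = -10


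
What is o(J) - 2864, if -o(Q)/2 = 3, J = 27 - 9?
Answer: -2870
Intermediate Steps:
J = 18
o(Q) = -6 (o(Q) = -2*3 = -6)
o(J) - 2864 = -6 - 2864 = -2870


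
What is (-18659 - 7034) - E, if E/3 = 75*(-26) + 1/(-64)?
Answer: -1269949/64 ≈ -19843.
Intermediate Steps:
E = -374403/64 (E = 3*(75*(-26) + 1/(-64)) = 3*(-1950 - 1/64) = 3*(-124801/64) = -374403/64 ≈ -5850.0)
(-18659 - 7034) - E = (-18659 - 7034) - 1*(-374403/64) = -25693 + 374403/64 = -1269949/64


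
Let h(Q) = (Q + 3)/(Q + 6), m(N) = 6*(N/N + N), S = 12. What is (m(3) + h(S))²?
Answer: 22201/36 ≈ 616.69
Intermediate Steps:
m(N) = 6 + 6*N (m(N) = 6*(1 + N) = 6 + 6*N)
h(Q) = (3 + Q)/(6 + Q)
(m(3) + h(S))² = ((6 + 6*3) + (3 + 12)/(6 + 12))² = ((6 + 18) + 15/18)² = (24 + (1/18)*15)² = (24 + ⅚)² = (149/6)² = 22201/36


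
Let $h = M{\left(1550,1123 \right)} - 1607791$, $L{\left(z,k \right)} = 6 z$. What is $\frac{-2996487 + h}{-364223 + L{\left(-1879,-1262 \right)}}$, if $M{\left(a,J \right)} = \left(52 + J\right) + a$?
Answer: $\frac{242187}{19763} \approx 12.255$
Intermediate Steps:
$M{\left(a,J \right)} = 52 + J + a$
$h = -1605066$ ($h = \left(52 + 1123 + 1550\right) - 1607791 = 2725 - 1607791 = -1605066$)
$\frac{-2996487 + h}{-364223 + L{\left(-1879,-1262 \right)}} = \frac{-2996487 - 1605066}{-364223 + 6 \left(-1879\right)} = - \frac{4601553}{-364223 - 11274} = - \frac{4601553}{-375497} = \left(-4601553\right) \left(- \frac{1}{375497}\right) = \frac{242187}{19763}$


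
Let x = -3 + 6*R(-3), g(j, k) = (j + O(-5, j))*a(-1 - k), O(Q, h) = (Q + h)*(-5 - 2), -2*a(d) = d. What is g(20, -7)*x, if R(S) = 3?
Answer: 3825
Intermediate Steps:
a(d) = -d/2
O(Q, h) = -7*Q - 7*h (O(Q, h) = (Q + h)*(-7) = -7*Q - 7*h)
g(j, k) = (½ + k/2)*(35 - 6*j) (g(j, k) = (j + (-7*(-5) - 7*j))*(-(-1 - k)/2) = (j + (35 - 7*j))*(½ + k/2) = (35 - 6*j)*(½ + k/2) = (½ + k/2)*(35 - 6*j))
x = 15 (x = -3 + 6*3 = -3 + 18 = 15)
g(20, -7)*x = -(1 - 7)*(-35 + 6*20)/2*15 = -½*(-6)*(-35 + 120)*15 = -½*(-6)*85*15 = 255*15 = 3825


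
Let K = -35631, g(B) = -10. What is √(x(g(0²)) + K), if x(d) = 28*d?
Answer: I*√35911 ≈ 189.5*I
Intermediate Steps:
√(x(g(0²)) + K) = √(28*(-10) - 35631) = √(-280 - 35631) = √(-35911) = I*√35911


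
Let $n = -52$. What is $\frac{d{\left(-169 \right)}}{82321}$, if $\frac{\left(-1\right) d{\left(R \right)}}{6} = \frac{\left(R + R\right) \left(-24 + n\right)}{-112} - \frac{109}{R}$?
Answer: $\frac{1623399}{97385743} \approx 0.01667$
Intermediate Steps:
$d{\left(R \right)} = \frac{654}{R} - \frac{57 R}{7}$ ($d{\left(R \right)} = - 6 \left(\frac{\left(R + R\right) \left(-24 - 52\right)}{-112} - \frac{109}{R}\right) = - 6 \left(2 R \left(-76\right) \left(- \frac{1}{112}\right) - \frac{109}{R}\right) = - 6 \left(- 152 R \left(- \frac{1}{112}\right) - \frac{109}{R}\right) = - 6 \left(\frac{19 R}{14} - \frac{109}{R}\right) = - 6 \left(- \frac{109}{R} + \frac{19 R}{14}\right) = \frac{654}{R} - \frac{57 R}{7}$)
$\frac{d{\left(-169 \right)}}{82321} = \frac{\frac{654}{-169} - - \frac{9633}{7}}{82321} = \left(654 \left(- \frac{1}{169}\right) + \frac{9633}{7}\right) \frac{1}{82321} = \left(- \frac{654}{169} + \frac{9633}{7}\right) \frac{1}{82321} = \frac{1623399}{1183} \cdot \frac{1}{82321} = \frac{1623399}{97385743}$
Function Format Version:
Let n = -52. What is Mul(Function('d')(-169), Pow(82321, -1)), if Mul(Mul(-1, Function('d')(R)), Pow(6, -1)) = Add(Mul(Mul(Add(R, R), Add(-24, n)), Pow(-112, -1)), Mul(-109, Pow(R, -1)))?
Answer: Rational(1623399, 97385743) ≈ 0.016670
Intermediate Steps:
Function('d')(R) = Add(Mul(654, Pow(R, -1)), Mul(Rational(-57, 7), R)) (Function('d')(R) = Mul(-6, Add(Mul(Mul(Add(R, R), Add(-24, -52)), Pow(-112, -1)), Mul(-109, Pow(R, -1)))) = Mul(-6, Add(Mul(Mul(Mul(2, R), -76), Rational(-1, 112)), Mul(-109, Pow(R, -1)))) = Mul(-6, Add(Mul(Mul(-152, R), Rational(-1, 112)), Mul(-109, Pow(R, -1)))) = Mul(-6, Add(Mul(Rational(19, 14), R), Mul(-109, Pow(R, -1)))) = Mul(-6, Add(Mul(-109, Pow(R, -1)), Mul(Rational(19, 14), R))) = Add(Mul(654, Pow(R, -1)), Mul(Rational(-57, 7), R)))
Mul(Function('d')(-169), Pow(82321, -1)) = Mul(Add(Mul(654, Pow(-169, -1)), Mul(Rational(-57, 7), -169)), Pow(82321, -1)) = Mul(Add(Mul(654, Rational(-1, 169)), Rational(9633, 7)), Rational(1, 82321)) = Mul(Add(Rational(-654, 169), Rational(9633, 7)), Rational(1, 82321)) = Mul(Rational(1623399, 1183), Rational(1, 82321)) = Rational(1623399, 97385743)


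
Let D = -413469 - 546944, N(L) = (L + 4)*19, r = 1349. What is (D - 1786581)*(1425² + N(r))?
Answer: -5648731666008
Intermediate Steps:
N(L) = 76 + 19*L (N(L) = (4 + L)*19 = 76 + 19*L)
D = -960413
(D - 1786581)*(1425² + N(r)) = (-960413 - 1786581)*(1425² + (76 + 19*1349)) = -2746994*(2030625 + (76 + 25631)) = -2746994*(2030625 + 25707) = -2746994*2056332 = -5648731666008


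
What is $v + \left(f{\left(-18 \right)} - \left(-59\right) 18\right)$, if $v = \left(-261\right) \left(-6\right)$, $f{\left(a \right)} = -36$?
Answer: $2592$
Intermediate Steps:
$v = 1566$
$v + \left(f{\left(-18 \right)} - \left(-59\right) 18\right) = 1566 - \left(36 - 1062\right) = 1566 - -1026 = 1566 + \left(-36 + 1062\right) = 1566 + 1026 = 2592$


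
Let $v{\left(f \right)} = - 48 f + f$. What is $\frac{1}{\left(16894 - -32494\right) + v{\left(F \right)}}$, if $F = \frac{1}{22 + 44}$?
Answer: $\frac{66}{3259561} \approx 2.0248 \cdot 10^{-5}$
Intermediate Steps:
$F = \frac{1}{66} \approx 0.015152$
$v{\left(f \right)} = - 47 f$
$\frac{1}{\left(16894 - -32494\right) + v{\left(F \right)}} = \frac{1}{\left(16894 - -32494\right) - \frac{47}{66}} = \frac{1}{\left(16894 + 32494\right) - \frac{47}{66}} = \frac{1}{49388 - \frac{47}{66}} = \frac{1}{\frac{3259561}{66}} = \frac{66}{3259561}$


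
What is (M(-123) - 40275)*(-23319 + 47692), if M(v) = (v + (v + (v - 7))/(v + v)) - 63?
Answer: -242588198069/246 ≈ -9.8613e+8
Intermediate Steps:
M(v) = -63 + v + (-7 + 2*v)/(2*v) (M(v) = (v + (v + (-7 + v))/((2*v))) - 63 = (v + (-7 + 2*v)*(1/(2*v))) - 63 = (v + (-7 + 2*v)/(2*v)) - 63 = -63 + v + (-7 + 2*v)/(2*v))
(M(-123) - 40275)*(-23319 + 47692) = ((-62 - 123 - 7/2/(-123)) - 40275)*(-23319 + 47692) = ((-62 - 123 - 7/2*(-1/123)) - 40275)*24373 = ((-62 - 123 + 7/246) - 40275)*24373 = (-45503/246 - 40275)*24373 = -9953153/246*24373 = -242588198069/246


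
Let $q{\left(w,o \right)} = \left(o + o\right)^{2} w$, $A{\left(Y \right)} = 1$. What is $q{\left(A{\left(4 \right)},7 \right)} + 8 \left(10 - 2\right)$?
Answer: $260$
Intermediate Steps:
$q{\left(w,o \right)} = 4 w o^{2}$ ($q{\left(w,o \right)} = \left(2 o\right)^{2} w = 4 o^{2} w = 4 w o^{2}$)
$q{\left(A{\left(4 \right)},7 \right)} + 8 \left(10 - 2\right) = 4 \cdot 1 \cdot 7^{2} + 8 \left(10 - 2\right) = 4 \cdot 1 \cdot 49 + 8 \cdot 8 = 196 + 64 = 260$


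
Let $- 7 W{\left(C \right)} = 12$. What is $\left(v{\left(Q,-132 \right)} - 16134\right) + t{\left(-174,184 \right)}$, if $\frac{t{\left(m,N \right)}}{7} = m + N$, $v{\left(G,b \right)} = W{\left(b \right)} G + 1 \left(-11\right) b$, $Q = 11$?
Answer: $- \frac{102416}{7} \approx -14631.0$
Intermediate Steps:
$W{\left(C \right)} = - \frac{12}{7}$ ($W{\left(C \right)} = \left(- \frac{1}{7}\right) 12 = - \frac{12}{7}$)
$v{\left(G,b \right)} = - 11 b - \frac{12 G}{7}$ ($v{\left(G,b \right)} = - \frac{12 G}{7} + 1 \left(-11\right) b = - \frac{12 G}{7} - 11 b = - 11 b - \frac{12 G}{7}$)
$t{\left(m,N \right)} = 7 N + 7 m$ ($t{\left(m,N \right)} = 7 \left(m + N\right) = 7 \left(N + m\right) = 7 N + 7 m$)
$\left(v{\left(Q,-132 \right)} - 16134\right) + t{\left(-174,184 \right)} = \left(\left(\left(-11\right) \left(-132\right) - \frac{132}{7}\right) - 16134\right) + \left(7 \cdot 184 + 7 \left(-174\right)\right) = \left(\left(1452 - \frac{132}{7}\right) - 16134\right) + \left(1288 - 1218\right) = \left(\frac{10032}{7} - 16134\right) + 70 = - \frac{102906}{7} + 70 = - \frac{102416}{7}$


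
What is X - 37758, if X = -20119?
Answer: -57877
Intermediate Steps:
X - 37758 = -20119 - 37758 = -57877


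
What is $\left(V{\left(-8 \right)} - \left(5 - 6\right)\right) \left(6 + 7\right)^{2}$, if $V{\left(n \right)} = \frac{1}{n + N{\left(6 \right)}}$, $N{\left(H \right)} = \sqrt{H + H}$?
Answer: $143 - \frac{13 \sqrt{3}}{2} \approx 131.74$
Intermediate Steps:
$N{\left(H \right)} = \sqrt{2} \sqrt{H}$ ($N{\left(H \right)} = \sqrt{2 H} = \sqrt{2} \sqrt{H}$)
$V{\left(n \right)} = \frac{1}{n + 2 \sqrt{3}}$ ($V{\left(n \right)} = \frac{1}{n + \sqrt{2} \sqrt{6}} = \frac{1}{n + 2 \sqrt{3}}$)
$\left(V{\left(-8 \right)} - \left(5 - 6\right)\right) \left(6 + 7\right)^{2} = \left(\frac{1}{-8 + 2 \sqrt{3}} - \left(5 - 6\right)\right) \left(6 + 7\right)^{2} = \left(\frac{1}{-8 + 2 \sqrt{3}} - \left(5 - 6\right)\right) 13^{2} = \left(\frac{1}{-8 + 2 \sqrt{3}} - -1\right) 169 = \left(\frac{1}{-8 + 2 \sqrt{3}} + 1\right) 169 = \left(1 + \frac{1}{-8 + 2 \sqrt{3}}\right) 169 = 169 + \frac{169}{-8 + 2 \sqrt{3}}$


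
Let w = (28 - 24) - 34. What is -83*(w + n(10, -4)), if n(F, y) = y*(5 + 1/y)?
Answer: 4067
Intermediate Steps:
w = -30 (w = 4 - 34 = -30)
-83*(w + n(10, -4)) = -83*(-30 + (1 + 5*(-4))) = -83*(-30 + (1 - 20)) = -83*(-30 - 19) = -83*(-49) = 4067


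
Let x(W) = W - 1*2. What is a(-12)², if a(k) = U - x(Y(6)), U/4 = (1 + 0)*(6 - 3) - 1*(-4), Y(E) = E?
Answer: 576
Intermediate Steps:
x(W) = -2 + W (x(W) = W - 2 = -2 + W)
U = 28 (U = 4*((1 + 0)*(6 - 3) - 1*(-4)) = 4*(1*3 + 4) = 4*(3 + 4) = 4*7 = 28)
a(k) = 24 (a(k) = 28 - (-2 + 6) = 28 - 1*4 = 28 - 4 = 24)
a(-12)² = 24² = 576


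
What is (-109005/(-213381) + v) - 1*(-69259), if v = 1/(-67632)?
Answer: 111056731340323/1603487088 ≈ 69260.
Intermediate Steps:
v = -1/67632 ≈ -1.4786e-5
(-109005/(-213381) + v) - 1*(-69259) = (-109005/(-213381) - 1/67632) - 1*(-69259) = (-109005*(-1/213381) - 1/67632) + 69259 = (36335/71127 - 1/67632) + 69259 = 819112531/1603487088 + 69259 = 111056731340323/1603487088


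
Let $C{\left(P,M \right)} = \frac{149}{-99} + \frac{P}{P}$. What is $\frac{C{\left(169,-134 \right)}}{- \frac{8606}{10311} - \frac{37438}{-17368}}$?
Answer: $- \frac{298469080}{780628893} \approx -0.38234$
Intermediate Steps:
$C{\left(P,M \right)} = - \frac{50}{99}$ ($C{\left(P,M \right)} = 149 \left(- \frac{1}{99}\right) + 1 = - \frac{149}{99} + 1 = - \frac{50}{99}$)
$\frac{C{\left(169,-134 \right)}}{- \frac{8606}{10311} - \frac{37438}{-17368}} = - \frac{50}{99 \left(- \frac{8606}{10311} - \frac{37438}{-17368}\right)} = - \frac{50}{99 \left(\left(-8606\right) \frac{1}{10311} - - \frac{18719}{8684}\right)} = - \frac{50}{99 \left(- \frac{8606}{10311} + \frac{18719}{8684}\right)} = - \frac{50}{99 \cdot \frac{118277105}{89540724}} = \left(- \frac{50}{99}\right) \frac{89540724}{118277105} = - \frac{298469080}{780628893}$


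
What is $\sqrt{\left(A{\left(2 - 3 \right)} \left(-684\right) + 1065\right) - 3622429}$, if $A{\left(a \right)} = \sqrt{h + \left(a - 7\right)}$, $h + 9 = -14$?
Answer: $2 \sqrt{-905341 - 171 i \sqrt{31}} \approx 1.0006 - 1903.0 i$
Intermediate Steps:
$h = -23$ ($h = -9 - 14 = -23$)
$A{\left(a \right)} = \sqrt{-30 + a}$ ($A{\left(a \right)} = \sqrt{-23 + \left(a - 7\right)} = \sqrt{-23 + \left(-7 + a\right)} = \sqrt{-30 + a}$)
$\sqrt{\left(A{\left(2 - 3 \right)} \left(-684\right) + 1065\right) - 3622429} = \sqrt{\left(\sqrt{-30 + \left(2 - 3\right)} \left(-684\right) + 1065\right) - 3622429} = \sqrt{\left(\sqrt{-30 - 1} \left(-684\right) + 1065\right) - 3622429} = \sqrt{\left(\sqrt{-31} \left(-684\right) + 1065\right) - 3622429} = \sqrt{\left(i \sqrt{31} \left(-684\right) + 1065\right) - 3622429} = \sqrt{\left(- 684 i \sqrt{31} + 1065\right) - 3622429} = \sqrt{\left(1065 - 684 i \sqrt{31}\right) - 3622429} = \sqrt{-3621364 - 684 i \sqrt{31}}$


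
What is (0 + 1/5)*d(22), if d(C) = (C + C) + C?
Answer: 66/5 ≈ 13.200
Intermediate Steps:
d(C) = 3*C (d(C) = 2*C + C = 3*C)
(0 + 1/5)*d(22) = (0 + 1/5)*(3*22) = (0 + 1*(⅕))*66 = (0 + ⅕)*66 = (⅕)*66 = 66/5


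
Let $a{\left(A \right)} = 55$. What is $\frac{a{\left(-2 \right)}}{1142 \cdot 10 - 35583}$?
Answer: $- \frac{55}{24163} \approx -0.0022762$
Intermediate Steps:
$\frac{a{\left(-2 \right)}}{1142 \cdot 10 - 35583} = \frac{55}{1142 \cdot 10 - 35583} = \frac{55}{11420 - 35583} = \frac{55}{-24163} = 55 \left(- \frac{1}{24163}\right) = - \frac{55}{24163}$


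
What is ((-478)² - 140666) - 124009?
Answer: -36191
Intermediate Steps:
((-478)² - 140666) - 124009 = (228484 - 140666) - 124009 = 87818 - 124009 = -36191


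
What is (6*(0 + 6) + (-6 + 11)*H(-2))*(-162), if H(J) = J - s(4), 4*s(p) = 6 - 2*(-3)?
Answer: -1782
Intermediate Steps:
s(p) = 3 (s(p) = (6 - 2*(-3))/4 = (6 + 6)/4 = (1/4)*12 = 3)
H(J) = -3 + J (H(J) = J - 1*3 = J - 3 = -3 + J)
(6*(0 + 6) + (-6 + 11)*H(-2))*(-162) = (6*(0 + 6) + (-6 + 11)*(-3 - 2))*(-162) = (6*6 + 5*(-5))*(-162) = (36 - 25)*(-162) = 11*(-162) = -1782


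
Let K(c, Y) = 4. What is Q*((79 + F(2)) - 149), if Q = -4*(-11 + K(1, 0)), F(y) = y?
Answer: -1904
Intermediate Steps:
Q = 28 (Q = -4*(-11 + 4) = -4*(-7) = 28)
Q*((79 + F(2)) - 149) = 28*((79 + 2) - 149) = 28*(81 - 149) = 28*(-68) = -1904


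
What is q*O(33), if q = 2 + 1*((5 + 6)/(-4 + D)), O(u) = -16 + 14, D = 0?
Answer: 3/2 ≈ 1.5000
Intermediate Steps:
O(u) = -2
q = -¾ (q = 2 + 1*((5 + 6)/(-4 + 0)) = 2 + 1*(11/(-4)) = 2 + 1*(11*(-¼)) = 2 + 1*(-11/4) = 2 - 11/4 = -¾ ≈ -0.75000)
q*O(33) = -¾*(-2) = 3/2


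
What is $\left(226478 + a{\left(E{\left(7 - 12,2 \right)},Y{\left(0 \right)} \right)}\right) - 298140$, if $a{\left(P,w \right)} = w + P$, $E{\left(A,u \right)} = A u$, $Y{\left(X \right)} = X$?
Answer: $-71672$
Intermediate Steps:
$a{\left(P,w \right)} = P + w$
$\left(226478 + a{\left(E{\left(7 - 12,2 \right)},Y{\left(0 \right)} \right)}\right) - 298140 = \left(226478 + \left(\left(7 - 12\right) 2 + 0\right)\right) - 298140 = \left(226478 + \left(\left(-5\right) 2 + 0\right)\right) - 298140 = \left(226478 + \left(-10 + 0\right)\right) - 298140 = \left(226478 - 10\right) - 298140 = 226468 - 298140 = -71672$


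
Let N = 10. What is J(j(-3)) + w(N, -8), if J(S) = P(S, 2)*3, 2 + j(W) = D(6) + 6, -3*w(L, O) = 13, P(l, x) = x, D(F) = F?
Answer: 5/3 ≈ 1.6667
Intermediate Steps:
w(L, O) = -13/3 (w(L, O) = -⅓*13 = -13/3)
j(W) = 10 (j(W) = -2 + (6 + 6) = -2 + 12 = 10)
J(S) = 6 (J(S) = 2*3 = 6)
J(j(-3)) + w(N, -8) = 6 - 13/3 = 5/3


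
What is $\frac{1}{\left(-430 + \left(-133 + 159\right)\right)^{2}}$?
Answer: $\frac{1}{163216} \approx 6.1269 \cdot 10^{-6}$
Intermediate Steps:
$\frac{1}{\left(-430 + \left(-133 + 159\right)\right)^{2}} = \frac{1}{\left(-430 + 26\right)^{2}} = \frac{1}{\left(-404\right)^{2}} = \frac{1}{163216}$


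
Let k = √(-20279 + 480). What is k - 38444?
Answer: -38444 + I*√19799 ≈ -38444.0 + 140.71*I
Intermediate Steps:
k = I*√19799 (k = √(-19799) = I*√19799 ≈ 140.71*I)
k - 38444 = I*√19799 - 38444 = -38444 + I*√19799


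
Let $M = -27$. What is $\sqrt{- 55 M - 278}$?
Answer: $\sqrt{1207} \approx 34.742$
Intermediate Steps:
$\sqrt{- 55 M - 278} = \sqrt{\left(-55\right) \left(-27\right) - 278} = \sqrt{1485 - 278} = \sqrt{1207}$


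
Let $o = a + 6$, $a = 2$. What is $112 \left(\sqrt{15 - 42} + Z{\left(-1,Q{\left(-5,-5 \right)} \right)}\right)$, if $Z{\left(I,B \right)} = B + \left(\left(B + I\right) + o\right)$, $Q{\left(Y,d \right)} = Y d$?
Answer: $6384 + 336 i \sqrt{3} \approx 6384.0 + 581.97 i$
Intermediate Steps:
$o = 8$ ($o = 2 + 6 = 8$)
$Z{\left(I,B \right)} = 8 + I + 2 B$ ($Z{\left(I,B \right)} = B + \left(\left(B + I\right) + 8\right) = B + \left(8 + B + I\right) = 8 + I + 2 B$)
$112 \left(\sqrt{15 - 42} + Z{\left(-1,Q{\left(-5,-5 \right)} \right)}\right) = 112 \left(\sqrt{15 - 42} + \left(8 - 1 + 2 \left(\left(-5\right) \left(-5\right)\right)\right)\right) = 112 \left(\sqrt{-27} + \left(8 - 1 + 2 \cdot 25\right)\right) = 112 \left(3 i \sqrt{3} + \left(8 - 1 + 50\right)\right) = 112 \left(3 i \sqrt{3} + 57\right) = 112 \left(57 + 3 i \sqrt{3}\right) = 6384 + 336 i \sqrt{3}$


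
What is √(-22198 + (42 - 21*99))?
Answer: I*√24235 ≈ 155.68*I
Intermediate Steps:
√(-22198 + (42 - 21*99)) = √(-22198 + (42 - 2079)) = √(-22198 - 2037) = √(-24235) = I*√24235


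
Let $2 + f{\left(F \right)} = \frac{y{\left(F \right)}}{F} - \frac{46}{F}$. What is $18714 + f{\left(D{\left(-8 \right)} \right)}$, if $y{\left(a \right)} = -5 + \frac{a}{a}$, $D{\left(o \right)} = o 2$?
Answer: $\frac{149721}{8} \approx 18715.0$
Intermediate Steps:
$D{\left(o \right)} = 2 o$
$y{\left(a \right)} = -4$ ($y{\left(a \right)} = -5 + 1 = -4$)
$f{\left(F \right)} = -2 - \frac{50}{F}$
$18714 + f{\left(D{\left(-8 \right)} \right)} = 18714 - \left(2 + \frac{50}{2 \left(-8\right)}\right) = 18714 - \left(2 + \frac{50}{-16}\right) = 18714 - - \frac{9}{8} = 18714 + \left(-2 + \frac{25}{8}\right) = 18714 + \frac{9}{8} = \frac{149721}{8}$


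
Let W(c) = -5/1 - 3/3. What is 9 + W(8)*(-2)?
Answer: 21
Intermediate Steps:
W(c) = -6 (W(c) = -5*1 - 3*⅓ = -5 - 1 = -6)
9 + W(8)*(-2) = 9 - 6*(-2) = 9 + 12 = 21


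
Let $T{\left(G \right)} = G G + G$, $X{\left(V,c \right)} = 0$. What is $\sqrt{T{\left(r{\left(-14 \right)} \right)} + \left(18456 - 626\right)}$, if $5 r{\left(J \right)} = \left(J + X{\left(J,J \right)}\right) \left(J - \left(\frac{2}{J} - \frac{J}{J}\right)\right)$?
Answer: $\sqrt{19162} \approx 138.43$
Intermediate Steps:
$r{\left(J \right)} = \frac{J \left(1 + J - \frac{2}{J}\right)}{5}$ ($r{\left(J \right)} = \frac{\left(J + 0\right) \left(J - \left(\frac{2}{J} - \frac{J}{J}\right)\right)}{5} = \frac{J \left(J + \left(1 - \frac{2}{J}\right)\right)}{5} = \frac{J \left(1 + J - \frac{2}{J}\right)}{5}$)
$T{\left(G \right)} = G + G^{2}$ ($T{\left(G \right)} = G^{2} + G = G + G^{2}$)
$\sqrt{T{\left(r{\left(-14 \right)} \right)} + \left(18456 - 626\right)} = \sqrt{\left(- \frac{2}{5} + \frac{1}{5} \left(-14\right) + \frac{\left(-14\right)^{2}}{5}\right) \left(1 + \left(- \frac{2}{5} + \frac{1}{5} \left(-14\right) + \frac{\left(-14\right)^{2}}{5}\right)\right) + \left(18456 - 626\right)} = \sqrt{\left(- \frac{2}{5} - \frac{14}{5} + \frac{1}{5} \cdot 196\right) \left(1 - -36\right) + \left(18456 - 626\right)} = \sqrt{\left(- \frac{2}{5} - \frac{14}{5} + \frac{196}{5}\right) \left(1 - -36\right) + 17830} = \sqrt{36 \left(1 + 36\right) + 17830} = \sqrt{36 \cdot 37 + 17830} = \sqrt{1332 + 17830} = \sqrt{19162}$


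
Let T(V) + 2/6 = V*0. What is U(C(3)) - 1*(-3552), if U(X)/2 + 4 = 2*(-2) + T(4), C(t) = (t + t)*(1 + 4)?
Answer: 10606/3 ≈ 3535.3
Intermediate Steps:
C(t) = 10*t (C(t) = (2*t)*5 = 10*t)
T(V) = -⅓ (T(V) = -⅓ + V*0 = -⅓ + 0 = -⅓)
U(X) = -50/3 (U(X) = -8 + 2*(2*(-2) - ⅓) = -8 + 2*(-4 - ⅓) = -8 + 2*(-13/3) = -8 - 26/3 = -50/3)
U(C(3)) - 1*(-3552) = -50/3 - 1*(-3552) = -50/3 + 3552 = 10606/3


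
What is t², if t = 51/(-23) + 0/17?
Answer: 2601/529 ≈ 4.9168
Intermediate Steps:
t = -51/23 (t = 51*(-1/23) + 0*(1/17) = -51/23 + 0 = -51/23 ≈ -2.2174)
t² = (-51/23)² = 2601/529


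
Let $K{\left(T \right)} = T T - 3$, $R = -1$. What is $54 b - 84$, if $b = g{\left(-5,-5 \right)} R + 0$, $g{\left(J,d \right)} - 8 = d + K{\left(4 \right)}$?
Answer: $-948$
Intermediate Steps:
$K{\left(T \right)} = -3 + T^{2}$ ($K{\left(T \right)} = T^{2} - 3 = -3 + T^{2}$)
$g{\left(J,d \right)} = 21 + d$ ($g{\left(J,d \right)} = 8 - \left(3 - 16 - d\right) = 8 + \left(d + \left(-3 + 16\right)\right) = 8 + \left(d + 13\right) = 8 + \left(13 + d\right) = 21 + d$)
$b = -16$ ($b = \left(21 - 5\right) \left(-1\right) + 0 = 16 \left(-1\right) + 0 = -16 + 0 = -16$)
$54 b - 84 = 54 \left(-16\right) - 84 = -864 - 84 = -948$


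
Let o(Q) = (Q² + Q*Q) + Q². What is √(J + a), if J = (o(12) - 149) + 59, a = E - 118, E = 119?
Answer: 7*√7 ≈ 18.520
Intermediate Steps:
o(Q) = 3*Q² (o(Q) = (Q² + Q²) + Q² = 2*Q² + Q² = 3*Q²)
a = 1 (a = 119 - 118 = 1)
J = 342 (J = (3*12² - 149) + 59 = (3*144 - 149) + 59 = (432 - 149) + 59 = 283 + 59 = 342)
√(J + a) = √(342 + 1) = √343 = 7*√7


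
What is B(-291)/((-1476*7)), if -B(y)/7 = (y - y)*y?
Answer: 0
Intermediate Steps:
B(y) = 0 (B(y) = -7*(y - y)*y = -0*y = -7*0 = 0)
B(-291)/((-1476*7)) = 0/((-1476*7)) = 0/(-10332) = 0*(-1/10332) = 0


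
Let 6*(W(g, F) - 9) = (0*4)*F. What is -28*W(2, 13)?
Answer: -252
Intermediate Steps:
W(g, F) = 9 (W(g, F) = 9 + ((0*4)*F)/6 = 9 + (0*F)/6 = 9 + (⅙)*0 = 9 + 0 = 9)
-28*W(2, 13) = -28*9 = -252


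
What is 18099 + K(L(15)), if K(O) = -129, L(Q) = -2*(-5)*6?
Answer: 17970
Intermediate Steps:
L(Q) = 60 (L(Q) = 10*6 = 60)
18099 + K(L(15)) = 18099 - 129 = 17970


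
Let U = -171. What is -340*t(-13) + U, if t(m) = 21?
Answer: -7311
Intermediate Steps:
-340*t(-13) + U = -340*21 - 171 = -7140 - 171 = -7311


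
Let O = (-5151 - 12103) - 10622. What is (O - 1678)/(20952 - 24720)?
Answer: 14777/1884 ≈ 7.8434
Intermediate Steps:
O = -27876 (O = -17254 - 10622 = -27876)
(O - 1678)/(20952 - 24720) = (-27876 - 1678)/(20952 - 24720) = -29554/(-3768) = -29554*(-1/3768) = 14777/1884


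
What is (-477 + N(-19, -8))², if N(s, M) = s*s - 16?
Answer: 17424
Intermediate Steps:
N(s, M) = -16 + s² (N(s, M) = s² - 16 = -16 + s²)
(-477 + N(-19, -8))² = (-477 + (-16 + (-19)²))² = (-477 + (-16 + 361))² = (-477 + 345)² = (-132)² = 17424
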